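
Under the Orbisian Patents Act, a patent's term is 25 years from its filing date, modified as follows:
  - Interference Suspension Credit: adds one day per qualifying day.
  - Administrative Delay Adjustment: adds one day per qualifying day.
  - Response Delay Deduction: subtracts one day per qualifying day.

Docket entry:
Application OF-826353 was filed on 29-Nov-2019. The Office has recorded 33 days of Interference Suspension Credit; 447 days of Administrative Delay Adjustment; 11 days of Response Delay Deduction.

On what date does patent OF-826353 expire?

Base term: filing date + 25 years → 29 November 2044.
Interference Suspension Credit: +33 days → 1 January 2045.
Administrative Delay Adjustment: +447 days → 24 March 2046.
Response Delay Deduction: −11 days → 13 March 2046.

2046-03-13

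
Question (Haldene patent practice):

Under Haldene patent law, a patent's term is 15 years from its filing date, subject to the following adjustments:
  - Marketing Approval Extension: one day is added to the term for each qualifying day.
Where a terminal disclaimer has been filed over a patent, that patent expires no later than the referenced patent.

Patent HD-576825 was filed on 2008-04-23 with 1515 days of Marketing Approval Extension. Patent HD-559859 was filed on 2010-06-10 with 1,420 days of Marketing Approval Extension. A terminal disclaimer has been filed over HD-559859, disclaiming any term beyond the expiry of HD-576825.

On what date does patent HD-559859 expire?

Natural term of HD-559859:
  Base: filing + 15 years → 10 June 2025.
  Marketing Approval Extension: +1420 days → 30 April 2029.
Expiry of referenced patent HD-576825:
  Base: filing + 15 years → 23 April 2023.
  Marketing Approval Extension: +1515 days → 16 June 2027.
Terminal disclaimer: HD-559859 expires on the earlier of 30 April 2029 and 16 June 2027.

June 16, 2027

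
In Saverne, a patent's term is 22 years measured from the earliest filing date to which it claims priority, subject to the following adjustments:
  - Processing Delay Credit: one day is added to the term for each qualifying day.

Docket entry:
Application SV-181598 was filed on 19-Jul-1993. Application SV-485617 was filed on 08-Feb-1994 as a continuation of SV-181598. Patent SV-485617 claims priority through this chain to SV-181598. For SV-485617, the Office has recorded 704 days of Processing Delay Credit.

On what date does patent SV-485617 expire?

2017-06-22

Earliest priority filing: 19 July 1993.
Base term: 19 July 1993 + 22 years → 19 July 2015.
Processing Delay Credit: +704 days → 22 June 2017.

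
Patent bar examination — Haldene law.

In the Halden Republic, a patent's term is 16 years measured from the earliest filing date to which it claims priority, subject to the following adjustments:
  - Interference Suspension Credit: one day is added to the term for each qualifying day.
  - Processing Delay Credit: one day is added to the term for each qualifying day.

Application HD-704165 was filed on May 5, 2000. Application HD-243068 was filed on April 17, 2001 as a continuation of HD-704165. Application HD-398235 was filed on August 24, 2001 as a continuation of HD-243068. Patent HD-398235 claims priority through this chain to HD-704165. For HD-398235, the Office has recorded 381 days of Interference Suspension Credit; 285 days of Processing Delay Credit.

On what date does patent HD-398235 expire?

2018-03-02

Earliest priority filing: 5 May 2000.
Base term: 5 May 2000 + 16 years → 5 May 2016.
Interference Suspension Credit: +381 days → 21 May 2017.
Processing Delay Credit: +285 days → 2 March 2018.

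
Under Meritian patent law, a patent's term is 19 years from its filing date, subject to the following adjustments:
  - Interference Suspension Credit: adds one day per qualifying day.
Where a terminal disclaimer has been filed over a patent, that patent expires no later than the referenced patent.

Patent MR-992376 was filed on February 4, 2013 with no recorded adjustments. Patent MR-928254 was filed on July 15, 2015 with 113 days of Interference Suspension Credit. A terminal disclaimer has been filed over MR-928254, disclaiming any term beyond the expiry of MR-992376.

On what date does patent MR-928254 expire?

2032-02-04

Natural term of MR-928254:
  Base: filing + 19 years → 15 July 2034.
  Interference Suspension Credit: +113 days → 5 November 2034.
Expiry of referenced patent MR-992376:
  Base: filing + 19 years → 4 February 2032.
Terminal disclaimer: MR-928254 expires on the earlier of 5 November 2034 and 4 February 2032.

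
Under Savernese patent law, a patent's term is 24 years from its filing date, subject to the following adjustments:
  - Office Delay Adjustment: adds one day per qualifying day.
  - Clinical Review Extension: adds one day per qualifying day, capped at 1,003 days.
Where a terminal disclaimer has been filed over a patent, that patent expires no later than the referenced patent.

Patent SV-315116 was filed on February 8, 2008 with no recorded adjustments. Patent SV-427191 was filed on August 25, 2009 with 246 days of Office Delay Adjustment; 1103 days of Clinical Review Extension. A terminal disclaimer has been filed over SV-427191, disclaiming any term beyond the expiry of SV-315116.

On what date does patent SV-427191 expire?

2032-02-08

Natural term of SV-427191:
  Base: filing + 24 years → 25 August 2033.
  Office Delay Adjustment: +246 days → 28 April 2034.
  Clinical Review Extension: 1103 days claimed exceeds the 1003-day cap, so +1003 days → 25 January 2037.
Expiry of referenced patent SV-315116:
  Base: filing + 24 years → 8 February 2032.
Terminal disclaimer: SV-427191 expires on the earlier of 25 January 2037 and 8 February 2032.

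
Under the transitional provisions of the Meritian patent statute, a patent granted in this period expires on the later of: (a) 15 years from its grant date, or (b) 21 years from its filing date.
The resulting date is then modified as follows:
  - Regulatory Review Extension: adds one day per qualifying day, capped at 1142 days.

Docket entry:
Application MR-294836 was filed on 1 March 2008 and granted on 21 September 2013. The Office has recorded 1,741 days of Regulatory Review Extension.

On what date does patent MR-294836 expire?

2032-04-16

(a) grant + 15 years → 21 September 2028.
(b) filing + 21 years → 1 March 2029.
Later of the two: 1 March 2029.
Regulatory Review Extension: 1741 days claimed exceeds the 1142-day cap, so +1142 days → 16 April 2032.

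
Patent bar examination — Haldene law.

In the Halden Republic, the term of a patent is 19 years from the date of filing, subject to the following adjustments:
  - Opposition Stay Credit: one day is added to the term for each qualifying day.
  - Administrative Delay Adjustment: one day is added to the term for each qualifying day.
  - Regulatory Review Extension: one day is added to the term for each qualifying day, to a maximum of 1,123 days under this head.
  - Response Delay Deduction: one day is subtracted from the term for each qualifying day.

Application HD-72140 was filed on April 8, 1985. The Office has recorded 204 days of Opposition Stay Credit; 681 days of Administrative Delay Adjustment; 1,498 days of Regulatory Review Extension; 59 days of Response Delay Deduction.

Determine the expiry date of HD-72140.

Base term: filing date + 19 years → 8 April 2004.
Opposition Stay Credit: +204 days → 29 October 2004.
Administrative Delay Adjustment: +681 days → 10 September 2006.
Regulatory Review Extension: 1498 days claimed exceeds the 1123-day cap, so +1123 days → 7 October 2009.
Response Delay Deduction: −59 days → 9 August 2009.

August 9, 2009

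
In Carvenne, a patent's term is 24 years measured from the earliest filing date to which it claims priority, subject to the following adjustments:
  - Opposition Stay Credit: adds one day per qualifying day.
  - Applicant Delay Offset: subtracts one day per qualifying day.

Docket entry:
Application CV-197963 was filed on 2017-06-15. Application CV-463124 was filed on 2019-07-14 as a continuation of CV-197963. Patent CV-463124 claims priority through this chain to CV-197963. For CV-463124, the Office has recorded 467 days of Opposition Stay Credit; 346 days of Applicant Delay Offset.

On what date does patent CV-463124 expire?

2041-10-14

Earliest priority filing: 15 June 2017.
Base term: 15 June 2017 + 24 years → 15 June 2041.
Opposition Stay Credit: +467 days → 25 September 2042.
Applicant Delay Offset: −346 days → 14 October 2041.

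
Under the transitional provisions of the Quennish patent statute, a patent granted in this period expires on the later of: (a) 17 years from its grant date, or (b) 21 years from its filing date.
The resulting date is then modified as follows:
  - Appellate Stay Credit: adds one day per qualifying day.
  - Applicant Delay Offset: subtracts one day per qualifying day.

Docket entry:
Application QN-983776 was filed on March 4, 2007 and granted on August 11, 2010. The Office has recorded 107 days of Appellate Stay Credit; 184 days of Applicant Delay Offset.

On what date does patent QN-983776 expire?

(a) grant + 17 years → 11 August 2027.
(b) filing + 21 years → 4 March 2028.
Later of the two: 4 March 2028.
Appellate Stay Credit: +107 days → 19 June 2028.
Applicant Delay Offset: −184 days → 18 December 2027.

2027-12-18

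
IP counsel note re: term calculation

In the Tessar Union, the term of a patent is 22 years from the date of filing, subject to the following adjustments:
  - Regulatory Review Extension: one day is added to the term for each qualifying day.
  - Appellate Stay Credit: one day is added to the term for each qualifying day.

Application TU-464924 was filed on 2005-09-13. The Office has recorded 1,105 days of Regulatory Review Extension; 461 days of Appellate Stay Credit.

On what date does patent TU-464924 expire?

December 27, 2031

Base term: filing date + 22 years → 13 September 2027.
Regulatory Review Extension: +1105 days → 22 September 2030.
Appellate Stay Credit: +461 days → 27 December 2031.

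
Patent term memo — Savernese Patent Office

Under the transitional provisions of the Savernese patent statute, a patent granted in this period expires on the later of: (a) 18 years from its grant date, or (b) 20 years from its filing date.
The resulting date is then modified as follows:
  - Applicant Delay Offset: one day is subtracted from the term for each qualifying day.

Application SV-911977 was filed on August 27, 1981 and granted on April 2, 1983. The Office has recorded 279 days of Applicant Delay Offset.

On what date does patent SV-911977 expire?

(a) grant + 18 years → 2 April 2001.
(b) filing + 20 years → 27 August 2001.
Later of the two: 27 August 2001.
Applicant Delay Offset: −279 days → 21 November 2000.

November 21, 2000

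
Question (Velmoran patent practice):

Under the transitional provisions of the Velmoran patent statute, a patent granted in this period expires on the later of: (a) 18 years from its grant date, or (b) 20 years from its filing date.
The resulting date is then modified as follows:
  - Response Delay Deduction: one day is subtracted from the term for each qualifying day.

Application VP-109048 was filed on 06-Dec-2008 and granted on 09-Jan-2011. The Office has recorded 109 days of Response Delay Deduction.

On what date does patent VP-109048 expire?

(a) grant + 18 years → 9 January 2029.
(b) filing + 20 years → 6 December 2028.
Later of the two: 9 January 2029.
Response Delay Deduction: −109 days → 22 September 2028.

2028-09-22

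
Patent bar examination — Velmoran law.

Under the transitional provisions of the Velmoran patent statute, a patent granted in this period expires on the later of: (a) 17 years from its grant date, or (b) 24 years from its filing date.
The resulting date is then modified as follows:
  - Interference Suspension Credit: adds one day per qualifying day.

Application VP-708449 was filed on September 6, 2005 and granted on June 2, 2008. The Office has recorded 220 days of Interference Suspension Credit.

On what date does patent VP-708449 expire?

April 14, 2030

(a) grant + 17 years → 2 June 2025.
(b) filing + 24 years → 6 September 2029.
Later of the two: 6 September 2029.
Interference Suspension Credit: +220 days → 14 April 2030.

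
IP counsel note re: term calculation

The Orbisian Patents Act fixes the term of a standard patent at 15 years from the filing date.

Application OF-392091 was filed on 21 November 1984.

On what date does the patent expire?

Filing date + 15 years → 21 November 1999.

November 21, 1999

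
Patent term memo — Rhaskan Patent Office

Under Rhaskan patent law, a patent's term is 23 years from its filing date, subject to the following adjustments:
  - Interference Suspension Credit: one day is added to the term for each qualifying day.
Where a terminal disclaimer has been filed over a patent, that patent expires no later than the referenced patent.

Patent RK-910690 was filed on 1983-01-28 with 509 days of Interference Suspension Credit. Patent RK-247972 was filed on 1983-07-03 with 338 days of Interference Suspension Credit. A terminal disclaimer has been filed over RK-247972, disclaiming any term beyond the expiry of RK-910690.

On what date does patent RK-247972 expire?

Natural term of RK-247972:
  Base: filing + 23 years → 3 July 2006.
  Interference Suspension Credit: +338 days → 6 June 2007.
Expiry of referenced patent RK-910690:
  Base: filing + 23 years → 28 January 2006.
  Interference Suspension Credit: +509 days → 21 June 2007.
Terminal disclaimer: RK-247972 expires on the earlier of 6 June 2007 and 21 June 2007.

June 6, 2007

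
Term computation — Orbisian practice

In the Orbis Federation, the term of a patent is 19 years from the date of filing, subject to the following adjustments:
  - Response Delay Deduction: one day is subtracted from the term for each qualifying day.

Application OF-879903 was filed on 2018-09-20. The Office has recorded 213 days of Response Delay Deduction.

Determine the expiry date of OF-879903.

Base term: filing date + 19 years → 20 September 2037.
Response Delay Deduction: −213 days → 19 February 2037.

February 19, 2037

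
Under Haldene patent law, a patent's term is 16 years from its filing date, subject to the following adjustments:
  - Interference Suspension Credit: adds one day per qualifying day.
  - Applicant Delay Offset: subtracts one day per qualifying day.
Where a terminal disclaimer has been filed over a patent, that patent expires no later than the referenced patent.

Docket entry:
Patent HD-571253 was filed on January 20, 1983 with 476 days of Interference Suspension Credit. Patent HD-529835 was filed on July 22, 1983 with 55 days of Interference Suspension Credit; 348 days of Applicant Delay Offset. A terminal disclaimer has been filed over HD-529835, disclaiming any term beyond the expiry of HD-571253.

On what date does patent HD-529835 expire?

October 2, 1998

Natural term of HD-529835:
  Base: filing + 16 years → 22 July 1999.
  Interference Suspension Credit: +55 days → 15 September 1999.
  Applicant Delay Offset: −348 days → 2 October 1998.
Expiry of referenced patent HD-571253:
  Base: filing + 16 years → 20 January 1999.
  Interference Suspension Credit: +476 days → 10 May 2000.
Terminal disclaimer: HD-529835 expires on the earlier of 2 October 1998 and 10 May 2000.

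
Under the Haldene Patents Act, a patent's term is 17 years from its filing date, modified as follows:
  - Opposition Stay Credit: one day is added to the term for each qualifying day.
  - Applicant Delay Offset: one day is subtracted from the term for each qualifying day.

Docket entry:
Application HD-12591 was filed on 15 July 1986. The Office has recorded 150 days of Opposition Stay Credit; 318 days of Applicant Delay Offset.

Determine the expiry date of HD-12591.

Base term: filing date + 17 years → 15 July 2003.
Opposition Stay Credit: +150 days → 12 December 2003.
Applicant Delay Offset: −318 days → 28 January 2003.

2003-01-28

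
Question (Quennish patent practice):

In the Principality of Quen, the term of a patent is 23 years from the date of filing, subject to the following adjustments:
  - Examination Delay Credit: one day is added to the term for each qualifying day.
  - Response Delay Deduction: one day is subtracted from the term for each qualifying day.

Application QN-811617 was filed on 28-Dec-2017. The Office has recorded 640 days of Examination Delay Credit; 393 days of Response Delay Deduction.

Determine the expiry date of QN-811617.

2041-09-01

Base term: filing date + 23 years → 28 December 2040.
Examination Delay Credit: +640 days → 29 September 2042.
Response Delay Deduction: −393 days → 1 September 2041.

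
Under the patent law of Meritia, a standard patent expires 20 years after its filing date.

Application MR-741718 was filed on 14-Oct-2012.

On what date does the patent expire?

October 14, 2032

Filing date + 20 years → 14 October 2032.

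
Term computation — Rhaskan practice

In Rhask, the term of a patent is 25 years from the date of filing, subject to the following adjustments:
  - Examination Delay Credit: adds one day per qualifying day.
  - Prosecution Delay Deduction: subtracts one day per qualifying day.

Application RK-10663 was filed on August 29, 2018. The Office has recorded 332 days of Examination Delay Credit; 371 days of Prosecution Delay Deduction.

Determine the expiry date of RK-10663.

2043-07-21

Base term: filing date + 25 years → 29 August 2043.
Examination Delay Credit: +332 days → 26 July 2044.
Prosecution Delay Deduction: −371 days → 21 July 2043.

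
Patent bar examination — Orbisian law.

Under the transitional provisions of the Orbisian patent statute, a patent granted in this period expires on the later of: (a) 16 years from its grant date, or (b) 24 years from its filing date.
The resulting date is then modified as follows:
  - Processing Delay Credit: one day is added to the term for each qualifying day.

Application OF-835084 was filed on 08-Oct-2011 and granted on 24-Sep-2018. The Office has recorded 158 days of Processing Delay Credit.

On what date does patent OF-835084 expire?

March 14, 2036

(a) grant + 16 years → 24 September 2034.
(b) filing + 24 years → 8 October 2035.
Later of the two: 8 October 2035.
Processing Delay Credit: +158 days → 14 March 2036.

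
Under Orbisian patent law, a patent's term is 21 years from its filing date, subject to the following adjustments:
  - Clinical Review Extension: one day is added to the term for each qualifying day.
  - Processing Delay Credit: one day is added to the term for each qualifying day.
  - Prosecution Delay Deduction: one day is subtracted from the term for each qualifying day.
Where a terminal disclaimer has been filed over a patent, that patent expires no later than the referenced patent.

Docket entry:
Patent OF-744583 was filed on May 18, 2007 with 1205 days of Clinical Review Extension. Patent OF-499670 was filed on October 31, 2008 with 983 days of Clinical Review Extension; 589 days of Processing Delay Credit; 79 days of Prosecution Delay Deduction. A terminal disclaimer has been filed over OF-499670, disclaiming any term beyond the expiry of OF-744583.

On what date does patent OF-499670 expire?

Natural term of OF-499670:
  Base: filing + 21 years → 31 October 2029.
  Clinical Review Extension: +983 days → 10 July 2032.
  Processing Delay Credit: +589 days → 19 February 2034.
  Prosecution Delay Deduction: −79 days → 2 December 2033.
Expiry of referenced patent OF-744583:
  Base: filing + 21 years → 18 May 2028.
  Clinical Review Extension: +1205 days → 5 September 2031.
Terminal disclaimer: OF-499670 expires on the earlier of 2 December 2033 and 5 September 2031.

2031-09-05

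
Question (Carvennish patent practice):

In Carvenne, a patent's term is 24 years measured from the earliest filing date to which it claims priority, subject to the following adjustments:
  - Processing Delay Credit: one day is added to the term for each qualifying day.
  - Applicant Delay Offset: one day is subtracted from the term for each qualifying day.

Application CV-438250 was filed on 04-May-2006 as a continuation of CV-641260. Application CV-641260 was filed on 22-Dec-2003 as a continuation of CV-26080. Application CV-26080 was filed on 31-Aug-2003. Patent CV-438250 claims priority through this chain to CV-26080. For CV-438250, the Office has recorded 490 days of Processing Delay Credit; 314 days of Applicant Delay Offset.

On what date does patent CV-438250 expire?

Earliest priority filing: 31 August 2003.
Base term: 31 August 2003 + 24 years → 31 August 2027.
Processing Delay Credit: +490 days → 2 January 2029.
Applicant Delay Offset: −314 days → 23 February 2028.

2028-02-23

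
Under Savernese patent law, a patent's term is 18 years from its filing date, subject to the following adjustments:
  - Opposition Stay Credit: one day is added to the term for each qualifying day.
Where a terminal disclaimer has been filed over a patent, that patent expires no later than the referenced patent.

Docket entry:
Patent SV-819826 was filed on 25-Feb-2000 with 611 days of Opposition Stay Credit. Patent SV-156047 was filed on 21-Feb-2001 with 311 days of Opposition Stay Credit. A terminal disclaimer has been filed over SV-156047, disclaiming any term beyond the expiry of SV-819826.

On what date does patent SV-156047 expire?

Natural term of SV-156047:
  Base: filing + 18 years → 21 February 2019.
  Opposition Stay Credit: +311 days → 29 December 2019.
Expiry of referenced patent SV-819826:
  Base: filing + 18 years → 25 February 2018.
  Opposition Stay Credit: +611 days → 29 October 2019.
Terminal disclaimer: SV-156047 expires on the earlier of 29 December 2019 and 29 October 2019.

2019-10-29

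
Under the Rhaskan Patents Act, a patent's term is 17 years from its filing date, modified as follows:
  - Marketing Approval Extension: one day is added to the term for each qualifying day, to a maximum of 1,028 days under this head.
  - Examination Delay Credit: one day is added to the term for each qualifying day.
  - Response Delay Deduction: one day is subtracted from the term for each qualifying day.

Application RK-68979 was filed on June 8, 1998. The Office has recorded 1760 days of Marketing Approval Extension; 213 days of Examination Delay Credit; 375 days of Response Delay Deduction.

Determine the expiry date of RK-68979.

Base term: filing date + 17 years → 8 June 2015.
Marketing Approval Extension: 1760 days claimed exceeds the 1028-day cap, so +1028 days → 1 April 2018.
Examination Delay Credit: +213 days → 31 October 2018.
Response Delay Deduction: −375 days → 21 October 2017.

October 21, 2017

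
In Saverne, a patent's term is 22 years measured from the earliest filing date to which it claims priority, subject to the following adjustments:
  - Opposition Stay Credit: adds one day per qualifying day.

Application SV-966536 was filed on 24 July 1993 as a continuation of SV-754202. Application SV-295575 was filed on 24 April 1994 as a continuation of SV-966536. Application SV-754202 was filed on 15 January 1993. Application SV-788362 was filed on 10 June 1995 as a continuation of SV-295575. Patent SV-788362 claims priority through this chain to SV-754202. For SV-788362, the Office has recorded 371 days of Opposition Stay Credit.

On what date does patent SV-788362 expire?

January 21, 2016

Earliest priority filing: 15 January 1993.
Base term: 15 January 1993 + 22 years → 15 January 2015.
Opposition Stay Credit: +371 days → 21 January 2016.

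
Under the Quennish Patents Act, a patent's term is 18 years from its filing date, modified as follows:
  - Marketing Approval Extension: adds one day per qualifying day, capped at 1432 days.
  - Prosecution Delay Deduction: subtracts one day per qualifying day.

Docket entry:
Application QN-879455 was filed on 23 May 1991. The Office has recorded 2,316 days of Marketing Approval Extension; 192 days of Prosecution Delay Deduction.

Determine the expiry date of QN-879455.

October 14, 2012

Base term: filing date + 18 years → 23 May 2009.
Marketing Approval Extension: 2316 days claimed exceeds the 1432-day cap, so +1432 days → 24 April 2013.
Prosecution Delay Deduction: −192 days → 14 October 2012.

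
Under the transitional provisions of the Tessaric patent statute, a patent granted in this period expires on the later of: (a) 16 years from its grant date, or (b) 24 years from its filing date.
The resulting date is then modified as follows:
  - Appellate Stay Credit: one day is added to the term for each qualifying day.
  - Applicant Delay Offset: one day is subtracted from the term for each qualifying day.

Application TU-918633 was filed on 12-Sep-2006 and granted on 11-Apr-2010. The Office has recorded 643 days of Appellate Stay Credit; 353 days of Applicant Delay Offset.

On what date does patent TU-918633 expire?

(a) grant + 16 years → 11 April 2026.
(b) filing + 24 years → 12 September 2030.
Later of the two: 12 September 2030.
Appellate Stay Credit: +643 days → 16 June 2032.
Applicant Delay Offset: −353 days → 29 June 2031.

2031-06-29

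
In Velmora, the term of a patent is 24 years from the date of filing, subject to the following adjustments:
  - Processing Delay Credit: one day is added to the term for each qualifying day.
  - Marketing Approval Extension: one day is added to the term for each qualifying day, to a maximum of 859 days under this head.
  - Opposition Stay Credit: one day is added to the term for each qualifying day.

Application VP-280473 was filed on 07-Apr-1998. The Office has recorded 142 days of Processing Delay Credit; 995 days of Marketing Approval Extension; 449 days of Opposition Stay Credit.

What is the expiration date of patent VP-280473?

March 27, 2026

Base term: filing date + 24 years → 7 April 2022.
Processing Delay Credit: +142 days → 27 August 2022.
Marketing Approval Extension: 995 days claimed exceeds the 859-day cap, so +859 days → 2 January 2025.
Opposition Stay Credit: +449 days → 27 March 2026.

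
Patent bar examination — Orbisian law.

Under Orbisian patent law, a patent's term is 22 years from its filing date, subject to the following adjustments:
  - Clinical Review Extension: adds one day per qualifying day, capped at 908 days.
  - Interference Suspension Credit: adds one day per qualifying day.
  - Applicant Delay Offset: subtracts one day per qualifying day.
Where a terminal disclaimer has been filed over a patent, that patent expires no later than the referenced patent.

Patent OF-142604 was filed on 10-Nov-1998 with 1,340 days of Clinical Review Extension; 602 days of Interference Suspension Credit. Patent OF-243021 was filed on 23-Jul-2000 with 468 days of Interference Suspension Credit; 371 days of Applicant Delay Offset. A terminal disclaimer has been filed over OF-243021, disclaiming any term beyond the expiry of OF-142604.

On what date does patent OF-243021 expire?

2022-10-28

Natural term of OF-243021:
  Base: filing + 22 years → 23 July 2022.
  Interference Suspension Credit: +468 days → 3 November 2023.
  Applicant Delay Offset: −371 days → 28 October 2022.
Expiry of referenced patent OF-142604:
  Base: filing + 22 years → 10 November 2020.
  Clinical Review Extension: 1340 days claimed exceeds the 908-day cap, so +908 days → 7 May 2023.
  Interference Suspension Credit: +602 days → 29 December 2024.
Terminal disclaimer: OF-243021 expires on the earlier of 28 October 2022 and 29 December 2024.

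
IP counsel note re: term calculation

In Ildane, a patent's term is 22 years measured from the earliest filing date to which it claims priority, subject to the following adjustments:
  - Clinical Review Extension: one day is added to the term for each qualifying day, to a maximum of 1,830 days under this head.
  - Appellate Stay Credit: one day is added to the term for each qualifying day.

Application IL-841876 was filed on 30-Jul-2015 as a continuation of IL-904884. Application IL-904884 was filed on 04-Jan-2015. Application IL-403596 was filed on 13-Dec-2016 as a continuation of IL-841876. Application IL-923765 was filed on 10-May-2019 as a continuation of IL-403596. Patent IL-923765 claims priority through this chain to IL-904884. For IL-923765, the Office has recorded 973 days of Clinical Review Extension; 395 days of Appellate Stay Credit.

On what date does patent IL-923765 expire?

2040-10-03

Earliest priority filing: 4 January 2015.
Base term: 4 January 2015 + 22 years → 4 January 2037.
Clinical Review Extension: 973 days (within the 1830-day cap) → +973 days → 4 September 2039.
Appellate Stay Credit: +395 days → 3 October 2040.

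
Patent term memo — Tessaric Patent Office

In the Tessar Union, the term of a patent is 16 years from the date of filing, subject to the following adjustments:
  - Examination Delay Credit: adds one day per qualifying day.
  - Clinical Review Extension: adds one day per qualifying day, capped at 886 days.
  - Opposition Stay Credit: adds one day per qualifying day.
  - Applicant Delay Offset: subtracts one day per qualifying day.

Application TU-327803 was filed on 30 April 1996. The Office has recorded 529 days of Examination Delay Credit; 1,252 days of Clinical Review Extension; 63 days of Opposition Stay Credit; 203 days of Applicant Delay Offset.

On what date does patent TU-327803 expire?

October 27, 2015

Base term: filing date + 16 years → 30 April 2012.
Examination Delay Credit: +529 days → 11 October 2013.
Clinical Review Extension: 1252 days claimed exceeds the 886-day cap, so +886 days → 15 March 2016.
Opposition Stay Credit: +63 days → 17 May 2016.
Applicant Delay Offset: −203 days → 27 October 2015.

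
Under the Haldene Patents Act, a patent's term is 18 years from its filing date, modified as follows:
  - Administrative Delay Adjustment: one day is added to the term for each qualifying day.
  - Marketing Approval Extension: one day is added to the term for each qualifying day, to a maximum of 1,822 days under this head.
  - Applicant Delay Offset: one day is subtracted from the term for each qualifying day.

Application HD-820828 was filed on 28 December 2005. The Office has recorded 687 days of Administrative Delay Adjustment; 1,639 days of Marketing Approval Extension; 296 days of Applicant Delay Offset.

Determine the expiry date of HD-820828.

Base term: filing date + 18 years → 28 December 2023.
Administrative Delay Adjustment: +687 days → 14 November 2025.
Marketing Approval Extension: 1639 days (within the 1822-day cap) → +1639 days → 11 May 2030.
Applicant Delay Offset: −296 days → 19 July 2029.

July 19, 2029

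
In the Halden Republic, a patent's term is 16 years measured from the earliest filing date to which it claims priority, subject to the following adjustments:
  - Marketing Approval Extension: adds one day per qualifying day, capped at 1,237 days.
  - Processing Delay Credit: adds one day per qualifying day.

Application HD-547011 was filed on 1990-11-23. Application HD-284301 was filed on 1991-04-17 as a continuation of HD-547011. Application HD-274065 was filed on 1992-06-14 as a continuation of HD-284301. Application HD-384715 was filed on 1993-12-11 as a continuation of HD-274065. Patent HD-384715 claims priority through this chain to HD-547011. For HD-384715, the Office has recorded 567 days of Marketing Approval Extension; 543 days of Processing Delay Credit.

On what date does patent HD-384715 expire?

Earliest priority filing: 23 November 1990.
Base term: 23 November 1990 + 16 years → 23 November 2006.
Marketing Approval Extension: 567 days (within the 1237-day cap) → +567 days → 12 June 2008.
Processing Delay Credit: +543 days → 7 December 2009.

December 7, 2009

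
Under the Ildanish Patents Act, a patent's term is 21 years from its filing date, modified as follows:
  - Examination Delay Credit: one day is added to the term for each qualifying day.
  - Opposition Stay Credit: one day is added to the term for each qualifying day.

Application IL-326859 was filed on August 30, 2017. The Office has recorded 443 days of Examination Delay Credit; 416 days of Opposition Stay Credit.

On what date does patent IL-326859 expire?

January 5, 2041

Base term: filing date + 21 years → 30 August 2038.
Examination Delay Credit: +443 days → 16 November 2039.
Opposition Stay Credit: +416 days → 5 January 2041.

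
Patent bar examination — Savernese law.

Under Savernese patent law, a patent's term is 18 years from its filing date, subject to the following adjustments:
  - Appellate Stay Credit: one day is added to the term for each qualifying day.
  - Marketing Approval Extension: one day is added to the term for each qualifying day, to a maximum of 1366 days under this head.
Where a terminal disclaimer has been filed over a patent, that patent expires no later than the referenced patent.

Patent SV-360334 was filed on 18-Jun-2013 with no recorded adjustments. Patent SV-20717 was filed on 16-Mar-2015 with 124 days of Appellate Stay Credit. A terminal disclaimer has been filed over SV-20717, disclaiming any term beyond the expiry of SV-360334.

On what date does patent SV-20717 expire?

2031-06-18

Natural term of SV-20717:
  Base: filing + 18 years → 16 March 2033.
  Appellate Stay Credit: +124 days → 18 July 2033.
Expiry of referenced patent SV-360334:
  Base: filing + 18 years → 18 June 2031.
Terminal disclaimer: SV-20717 expires on the earlier of 18 July 2033 and 18 June 2031.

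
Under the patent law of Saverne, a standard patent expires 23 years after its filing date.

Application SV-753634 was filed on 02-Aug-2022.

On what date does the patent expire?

2045-08-02

Filing date + 23 years → 2 August 2045.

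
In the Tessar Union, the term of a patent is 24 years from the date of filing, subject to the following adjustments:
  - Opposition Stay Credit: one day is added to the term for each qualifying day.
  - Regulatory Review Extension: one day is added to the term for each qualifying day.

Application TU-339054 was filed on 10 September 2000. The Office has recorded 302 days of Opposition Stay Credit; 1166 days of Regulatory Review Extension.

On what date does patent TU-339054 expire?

September 17, 2028

Base term: filing date + 24 years → 10 September 2024.
Opposition Stay Credit: +302 days → 9 July 2025.
Regulatory Review Extension: +1166 days → 17 September 2028.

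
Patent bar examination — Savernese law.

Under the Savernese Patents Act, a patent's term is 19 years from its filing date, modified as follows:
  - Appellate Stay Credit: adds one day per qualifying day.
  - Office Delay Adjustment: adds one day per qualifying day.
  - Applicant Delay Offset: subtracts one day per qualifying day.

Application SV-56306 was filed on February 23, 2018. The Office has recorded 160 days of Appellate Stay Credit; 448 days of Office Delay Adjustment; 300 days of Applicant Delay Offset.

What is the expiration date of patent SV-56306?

Base term: filing date + 19 years → 23 February 2037.
Appellate Stay Credit: +160 days → 2 August 2037.
Office Delay Adjustment: +448 days → 24 October 2038.
Applicant Delay Offset: −300 days → 28 December 2037.

2037-12-28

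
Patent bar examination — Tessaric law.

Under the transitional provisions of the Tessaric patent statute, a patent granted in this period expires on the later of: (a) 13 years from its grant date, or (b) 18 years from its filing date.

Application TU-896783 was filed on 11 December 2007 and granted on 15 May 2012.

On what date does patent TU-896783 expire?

(a) grant + 13 years → 15 May 2025.
(b) filing + 18 years → 11 December 2025.
Later of the two: 11 December 2025.

2025-12-11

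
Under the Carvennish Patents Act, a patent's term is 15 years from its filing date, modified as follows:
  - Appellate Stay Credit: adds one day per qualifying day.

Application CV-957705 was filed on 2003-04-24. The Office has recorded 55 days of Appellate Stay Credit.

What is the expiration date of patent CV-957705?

2018-06-18

Base term: filing date + 15 years → 24 April 2018.
Appellate Stay Credit: +55 days → 18 June 2018.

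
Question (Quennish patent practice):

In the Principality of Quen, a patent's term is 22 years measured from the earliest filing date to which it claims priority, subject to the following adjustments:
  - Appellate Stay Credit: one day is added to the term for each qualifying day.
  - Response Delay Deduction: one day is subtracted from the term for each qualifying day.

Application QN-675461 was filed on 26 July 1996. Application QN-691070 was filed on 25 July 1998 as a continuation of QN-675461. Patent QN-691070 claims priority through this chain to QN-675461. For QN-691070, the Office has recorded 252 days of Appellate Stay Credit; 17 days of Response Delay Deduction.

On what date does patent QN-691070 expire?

2019-03-18

Earliest priority filing: 26 July 1996.
Base term: 26 July 1996 + 22 years → 26 July 2018.
Appellate Stay Credit: +252 days → 4 April 2019.
Response Delay Deduction: −17 days → 18 March 2019.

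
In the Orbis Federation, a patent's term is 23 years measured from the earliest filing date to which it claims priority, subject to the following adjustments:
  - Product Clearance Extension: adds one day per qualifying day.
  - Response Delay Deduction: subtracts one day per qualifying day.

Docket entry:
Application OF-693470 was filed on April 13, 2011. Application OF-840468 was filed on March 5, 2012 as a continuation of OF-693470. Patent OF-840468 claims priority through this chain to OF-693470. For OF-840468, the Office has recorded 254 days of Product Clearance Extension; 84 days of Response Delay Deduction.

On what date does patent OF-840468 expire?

September 30, 2034

Earliest priority filing: 13 April 2011.
Base term: 13 April 2011 + 23 years → 13 April 2034.
Product Clearance Extension: +254 days → 23 December 2034.
Response Delay Deduction: −84 days → 30 September 2034.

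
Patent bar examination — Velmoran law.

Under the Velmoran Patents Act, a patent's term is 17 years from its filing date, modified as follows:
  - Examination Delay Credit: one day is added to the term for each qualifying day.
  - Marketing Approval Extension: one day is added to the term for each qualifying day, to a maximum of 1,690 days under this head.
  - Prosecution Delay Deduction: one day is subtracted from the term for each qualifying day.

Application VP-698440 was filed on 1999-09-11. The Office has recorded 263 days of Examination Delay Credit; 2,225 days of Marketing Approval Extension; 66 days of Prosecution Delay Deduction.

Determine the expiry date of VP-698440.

Base term: filing date + 17 years → 11 September 2016.
Examination Delay Credit: +263 days → 1 June 2017.
Marketing Approval Extension: 2225 days claimed exceeds the 1690-day cap, so +1690 days → 16 January 2022.
Prosecution Delay Deduction: −66 days → 11 November 2021.

2021-11-11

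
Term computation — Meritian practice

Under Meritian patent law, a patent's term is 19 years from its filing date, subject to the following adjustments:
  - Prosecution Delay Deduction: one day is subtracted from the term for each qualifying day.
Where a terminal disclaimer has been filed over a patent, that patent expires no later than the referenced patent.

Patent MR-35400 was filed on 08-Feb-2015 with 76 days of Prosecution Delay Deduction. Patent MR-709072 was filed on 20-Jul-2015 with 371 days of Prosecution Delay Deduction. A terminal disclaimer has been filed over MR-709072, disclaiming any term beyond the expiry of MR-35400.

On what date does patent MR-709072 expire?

July 14, 2033

Natural term of MR-709072:
  Base: filing + 19 years → 20 July 2034.
  Prosecution Delay Deduction: −371 days → 14 July 2033.
Expiry of referenced patent MR-35400:
  Base: filing + 19 years → 8 February 2034.
  Prosecution Delay Deduction: −76 days → 24 November 2033.
Terminal disclaimer: MR-709072 expires on the earlier of 14 July 2033 and 24 November 2033.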